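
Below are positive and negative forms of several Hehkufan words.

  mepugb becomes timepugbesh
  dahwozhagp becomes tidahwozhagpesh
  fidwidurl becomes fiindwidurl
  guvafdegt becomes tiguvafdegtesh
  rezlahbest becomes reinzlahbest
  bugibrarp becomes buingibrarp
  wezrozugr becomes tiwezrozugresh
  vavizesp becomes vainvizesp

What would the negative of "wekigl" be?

tiwekiglesh

dahwozhagp and bugibrarp both end in -p yet inflect differently (tidahwozhagpesh, buingibrarp), so the final letter is not what conditions the rule; the second-to-last letter is.
"wekigl" has second-to-last letter 'g'. The stems whose second-to-last letter is 'g' (guvafdegt → tiguvafdegtesh, mepugb → timepugbesh, wezrozugr → tiwezrozugresh) add ti- … -esh around the stem.
The other pattern: stems whose second-to-last letter is 'r' or 's' insert -in- after the first vowel.
So wekigl → tiwekiglesh.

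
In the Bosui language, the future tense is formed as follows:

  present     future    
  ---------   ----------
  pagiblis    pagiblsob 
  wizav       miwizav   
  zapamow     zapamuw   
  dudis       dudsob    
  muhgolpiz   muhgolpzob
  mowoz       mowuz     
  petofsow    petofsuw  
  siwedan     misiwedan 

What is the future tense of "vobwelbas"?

muhgolpiz and mowoz both end in -z yet inflect differently (muhgolpzob, mowuz), so the final letter is not what conditions the rule; the last vowel is.
"vobwelbas" has last vowel 'a'. The stems whose last vowel is 'a' (wizav → miwizav, siwedan → misiwedan) add the prefix mi-.
The other patterns: stems whose last vowel is 'i' delete the last vowel and add -ob; stems whose last vowel is 'o' change the last vowel to 'u'.
So vobwelbas → mivobwelbas.

mivobwelbas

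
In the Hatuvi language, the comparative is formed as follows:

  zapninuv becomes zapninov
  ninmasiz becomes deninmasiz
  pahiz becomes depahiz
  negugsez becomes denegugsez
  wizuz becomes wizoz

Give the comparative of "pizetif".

"pizetif" has last vowel 'i'. The stems whose last vowel is 'i' (ninmasiz → deninmasiz, pahiz → depahiz) add the prefix de-.
So pizetif → depizetif.

depizetif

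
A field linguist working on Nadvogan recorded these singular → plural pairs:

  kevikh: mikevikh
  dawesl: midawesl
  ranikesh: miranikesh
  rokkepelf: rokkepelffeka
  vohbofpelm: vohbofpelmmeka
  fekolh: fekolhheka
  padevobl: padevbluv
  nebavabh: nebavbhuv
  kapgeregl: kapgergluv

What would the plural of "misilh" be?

misilhheka

"misilh" has second-to-last letter 'l'. The stems whose second-to-last letter is 'l' (rokkepelf → rokkepelffeka, vohbofpelm → vohbofpelmmeka, fekolh → fekolhheka) double the final consonant and add -eka.
So misilh → misilhheka.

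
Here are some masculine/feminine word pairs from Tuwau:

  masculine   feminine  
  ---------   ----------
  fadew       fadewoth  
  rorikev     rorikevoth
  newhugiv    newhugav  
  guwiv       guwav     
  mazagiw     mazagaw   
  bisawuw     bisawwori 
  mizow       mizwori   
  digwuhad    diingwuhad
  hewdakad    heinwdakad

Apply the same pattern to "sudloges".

rorikev and newhugiv both end in -v yet inflect differently (rorikevoth, newhugav), so the final letter is not what conditions the rule; the last vowel is.
"sudloges" has last vowel 'e'. The stems whose last vowel is 'e' (fadew → fadewoth, rorikev → rorikevoth) add -oth.
The other patterns: stems whose last vowel is 'i' change the last vowel to 'a'; stems whose last vowel is 'o' or 'u' delete the last vowel and add -ori; stems whose last vowel is 'a' insert -in- after the first vowel.
So sudloges → sudlogesoth.

sudlogesoth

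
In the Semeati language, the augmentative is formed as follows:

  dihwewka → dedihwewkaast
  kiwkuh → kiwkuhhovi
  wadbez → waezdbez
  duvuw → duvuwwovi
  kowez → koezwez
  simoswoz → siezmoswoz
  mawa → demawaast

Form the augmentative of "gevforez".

"gevforez" ends in -z. The stems ending in -z (kowez → koezwez, wadbez → waezdbez, simoswoz → siezmoswoz) insert -ez- after the first vowel.
So gevforez → geezvforez.

geezvforez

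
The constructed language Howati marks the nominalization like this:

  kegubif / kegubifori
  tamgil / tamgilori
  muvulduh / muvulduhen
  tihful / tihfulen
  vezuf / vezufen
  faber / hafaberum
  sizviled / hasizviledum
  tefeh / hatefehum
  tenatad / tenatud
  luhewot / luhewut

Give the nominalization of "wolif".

"wolif" has last vowel 'i'. The stems whose last vowel is 'i' (kegubif → kegubifori, tamgil → tamgilori) add -ori.
So wolif → wolifori.

wolifori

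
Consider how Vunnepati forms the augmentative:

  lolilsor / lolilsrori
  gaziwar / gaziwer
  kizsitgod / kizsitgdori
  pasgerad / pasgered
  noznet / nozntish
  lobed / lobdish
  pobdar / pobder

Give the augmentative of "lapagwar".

gaziwar and lolilsor both end in -r yet inflect differently (gaziwer, lolilsrori), so the final letter is not what conditions the rule; the last vowel is.
"lapagwar" has last vowel 'a'. The stems whose last vowel is 'a' (gaziwar → gaziwer, pobdar → pobder, pasgerad → pasgered) change the last vowel to 'e'.
The other patterns: stems whose last vowel is 'o' delete the last vowel and add -ori; stems whose last vowel is 'e' delete the last vowel and add -ish.
So lapagwar → lapagwer.

lapagwer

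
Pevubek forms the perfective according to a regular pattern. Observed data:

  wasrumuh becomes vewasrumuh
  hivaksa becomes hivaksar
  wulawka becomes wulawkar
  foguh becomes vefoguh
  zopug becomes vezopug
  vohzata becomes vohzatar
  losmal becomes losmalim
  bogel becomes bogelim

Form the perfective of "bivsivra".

bivsivrar

losmal and wulawka both have last vowel 'a' yet inflect differently (losmalim, wulawkar), so the last vowel is not what conditions the rule; the final letter is.
"bivsivra" ends in -a. The stems ending in -a (wulawka → wulawkar, vohzata → vohzatar, hivaksa → hivaksar) drop the final letter and add -ar.
So bivsivra → bivsivrar.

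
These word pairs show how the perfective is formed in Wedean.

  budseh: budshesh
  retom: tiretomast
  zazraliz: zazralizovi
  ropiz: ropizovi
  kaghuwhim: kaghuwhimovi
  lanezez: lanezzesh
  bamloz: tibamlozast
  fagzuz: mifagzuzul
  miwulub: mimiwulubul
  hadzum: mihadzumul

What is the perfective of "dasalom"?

tidasalomast

fagzuz and ropiz both end in -z yet inflect differently (mifagzuzul, ropizovi), so the final letter is not what conditions the rule; the last vowel is.
"dasalom" has last vowel 'o'. The stems whose last vowel is 'o' (retom → tiretomast, bamloz → tibamlozast) add ti- … -ast around the stem.
The other patterns: stems whose last vowel is 'u' add mi- … -ul around the stem; stems whose last vowel is 'i' add -ovi; stems whose last vowel is 'e' delete the last vowel and add -esh.
So dasalom → tidasalomast.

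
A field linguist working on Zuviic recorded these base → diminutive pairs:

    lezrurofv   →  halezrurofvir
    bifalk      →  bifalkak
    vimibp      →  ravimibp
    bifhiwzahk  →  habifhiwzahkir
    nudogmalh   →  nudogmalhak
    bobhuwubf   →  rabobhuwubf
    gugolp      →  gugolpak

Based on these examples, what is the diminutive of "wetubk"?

rawetubk

vimibp and gugolp both end in -p yet inflect differently (ravimibp, gugolpak), so the final letter is not what conditions the rule; the second-to-last letter is.
"wetubk" has second-to-last letter 'b'. The stems whose second-to-last letter is 'b' (bobhuwubf → rabobhuwubf, vimibp → ravimibp) add the prefix ra-.
So wetubk → rawetubk.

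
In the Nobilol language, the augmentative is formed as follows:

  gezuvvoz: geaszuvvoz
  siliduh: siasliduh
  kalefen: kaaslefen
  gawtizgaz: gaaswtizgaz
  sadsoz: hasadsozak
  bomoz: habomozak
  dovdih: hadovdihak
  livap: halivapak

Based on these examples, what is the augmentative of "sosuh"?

gezuvvoz and sadsoz both end in -z yet inflect differently (geaszuvvoz, hasadsozak), so the final letter is not what conditions the rule; the number of vowels is.
"sosuh" has 2 vowels. The stems with 2 vowels (sadsoz → hasadsozak, bomoz → habomozak, dovdih → hadovdihak) add ha- … -ak around the stem.
So sosuh → hasosuhak.

hasosuhak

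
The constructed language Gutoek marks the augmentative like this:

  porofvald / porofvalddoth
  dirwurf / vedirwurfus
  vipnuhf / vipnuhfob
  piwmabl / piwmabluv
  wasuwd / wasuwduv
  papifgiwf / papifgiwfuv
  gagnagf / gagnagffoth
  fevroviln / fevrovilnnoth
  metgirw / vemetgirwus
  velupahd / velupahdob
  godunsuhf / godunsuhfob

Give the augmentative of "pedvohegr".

pedvohegrroth

velupahd and wasuwd both end in -d yet inflect differently (velupahdob, wasuwduv), so the final letter is not what conditions the rule; the second-to-last letter is.
"pedvohegr" has second-to-last letter 'g'. The one such stem in the data (gagnagf → gagnagffoth) doubles the final consonant and adds -oth (as do porofvald, fevroviln), so the same rule applies.
So pedvohegr → pedvohegrroth.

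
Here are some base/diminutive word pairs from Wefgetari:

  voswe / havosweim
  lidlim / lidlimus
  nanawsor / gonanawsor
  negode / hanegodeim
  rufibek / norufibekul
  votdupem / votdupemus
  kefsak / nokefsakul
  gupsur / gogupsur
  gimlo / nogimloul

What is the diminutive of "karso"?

nokarsoul

voswe and votdupem both have last vowel 'e' yet inflect differently (havosweim, votdupemus), so the last vowel is not what conditions the rule; the final letter is.
"karso" ends in -o. The one such stem in the data (gimlo → nogimloul) adds no- … -ul around the stem, so the same rule applies.
The other patterns: stems ending in -r add the prefix go-; stems ending in -e add ha- … -im around the stem; stems ending in -m add -us.
So karso → nokarsoul.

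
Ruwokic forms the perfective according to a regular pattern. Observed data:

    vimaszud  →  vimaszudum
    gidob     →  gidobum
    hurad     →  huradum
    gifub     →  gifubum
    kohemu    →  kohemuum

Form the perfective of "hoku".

hokuum

Every pair shown (vimaszud → vimaszudum, gidob → gidobum, hurad → huradum, …) follows the same rule: add -um.
So hoku → hokuum.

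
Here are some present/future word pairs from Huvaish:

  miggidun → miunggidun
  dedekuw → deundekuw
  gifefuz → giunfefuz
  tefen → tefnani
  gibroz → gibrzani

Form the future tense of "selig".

miggidun and tefen both end in -n yet inflect differently (miunggidun, tefnani), so the final letter is not what conditions the rule; the number of vowels is.
"selig" has 2 vowels. The stems with 2 vowels (tefen → tefnani, gibroz → gibrzani) delete the last vowel and add -ani.
So selig → selgani.

selgani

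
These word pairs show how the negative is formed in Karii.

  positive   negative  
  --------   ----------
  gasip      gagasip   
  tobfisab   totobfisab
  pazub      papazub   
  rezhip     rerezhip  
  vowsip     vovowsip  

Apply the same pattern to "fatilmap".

fafatilmap

Every pair shown (gasip → gagasip, tobfisab → totobfisab, pazub → papazub, …) follows the same rule: repeat the first consonant+vowel as a prefix.
So fatilmap → fafatilmap.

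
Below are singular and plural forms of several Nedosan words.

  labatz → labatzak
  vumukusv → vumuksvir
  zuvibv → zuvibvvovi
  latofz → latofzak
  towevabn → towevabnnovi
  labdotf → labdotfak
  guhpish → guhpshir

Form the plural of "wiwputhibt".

wiwputhibttovi

zuvibv and vumukusv both end in -v yet inflect differently (zuvibvvovi, vumuksvir), so the final letter is not what conditions the rule; the second-to-last letter is.
"wiwputhibt" has second-to-last letter 'b'. The stems whose second-to-last letter is 'b' (zuvibv → zuvibvvovi, towevabn → towevabnnovi) double the final consonant and add -ovi.
So wiwputhibt → wiwputhibttovi.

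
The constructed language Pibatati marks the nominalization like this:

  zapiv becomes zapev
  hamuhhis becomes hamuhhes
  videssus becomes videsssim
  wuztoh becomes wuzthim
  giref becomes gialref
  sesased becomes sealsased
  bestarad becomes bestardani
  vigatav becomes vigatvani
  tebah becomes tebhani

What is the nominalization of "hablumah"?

hamuhhis and videssus both end in -s yet inflect differently (hamuhhes, videsssim), so the final letter is not what conditions the rule; the last vowel is.
"hablumah" has last vowel 'a'. The stems whose last vowel is 'a' (bestarad → bestardani, vigatav → vigatvani, tebah → tebhani) delete the last vowel and add -ani.
So hablumah → hablumhani.

hablumhani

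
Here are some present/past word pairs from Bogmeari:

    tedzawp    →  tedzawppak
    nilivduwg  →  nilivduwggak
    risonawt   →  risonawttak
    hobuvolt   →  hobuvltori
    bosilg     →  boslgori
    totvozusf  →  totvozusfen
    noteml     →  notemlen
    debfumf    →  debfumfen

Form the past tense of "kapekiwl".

"kapekiwl" has second-to-last letter 'w'. The stems whose second-to-last letter is 'w' (tedzawp → tedzawppak, nilivduwg → nilivduwggak, risonawt → risonawttak) double the final consonant and add -ak.
The other patterns: stems whose second-to-last letter is 'l' delete the last vowel and add -ori; stems whose second-to-last letter is 'm' or 's' add -en.
So kapekiwl → kapekiwllak.

kapekiwllak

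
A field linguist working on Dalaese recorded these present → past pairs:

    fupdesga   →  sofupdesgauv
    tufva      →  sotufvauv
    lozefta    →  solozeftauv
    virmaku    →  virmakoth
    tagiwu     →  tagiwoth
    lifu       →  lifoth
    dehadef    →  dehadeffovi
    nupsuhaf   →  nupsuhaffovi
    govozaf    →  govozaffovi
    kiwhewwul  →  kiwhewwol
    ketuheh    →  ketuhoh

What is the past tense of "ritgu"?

ritgoth

fupdesga and nupsuhaf both have last vowel 'a' yet inflect differently (sofupdesgauv, nupsuhaffovi), so the last vowel is not what conditions the rule; the final letter is.
"ritgu" ends in -u. The stems ending in -u (virmaku → virmakoth, tagiwu → tagiwoth, lifu → lifoth) drop the final letter and add -oth.
The other patterns: stems ending in -a add so- … -uv around the stem; stems ending in -f double the final consonant and add -ovi; stems ending in -h or -l change the last vowel to 'o'.
So ritgu → ritgoth.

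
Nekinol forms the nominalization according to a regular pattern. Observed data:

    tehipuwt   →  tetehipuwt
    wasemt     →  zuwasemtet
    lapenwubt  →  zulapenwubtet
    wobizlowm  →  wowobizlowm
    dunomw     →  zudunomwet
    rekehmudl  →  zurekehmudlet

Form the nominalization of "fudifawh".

tehipuwt and wasemt both end in -t yet inflect differently (tetehipuwt, zuwasemtet), so the final letter is not what conditions the rule; the second-to-last letter is.
"fudifawh" has second-to-last letter 'w'. The stems whose second-to-last letter is 'w' (tehipuwt → tetehipuwt, wobizlowm → wowobizlowm) repeat the first consonant+vowel as a prefix.
The other pattern: stems whose second-to-last letter is 'b', 'd' or 'm' add zu- … -et around the stem.
So fudifawh → fufudifawh.

fufudifawh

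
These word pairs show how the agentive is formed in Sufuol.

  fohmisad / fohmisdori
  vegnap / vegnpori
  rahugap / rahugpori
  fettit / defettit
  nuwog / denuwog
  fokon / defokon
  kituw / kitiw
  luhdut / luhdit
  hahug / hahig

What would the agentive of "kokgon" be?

dekokgon

fettit and luhdut both end in -t yet inflect differently (defettit, luhdit), so the final letter is not what conditions the rule; the last vowel is.
"kokgon" has last vowel 'o'. The stems whose last vowel is 'o' (nuwog → denuwog, fokon → defokon) add the prefix de-.
So kokgon → dekokgon.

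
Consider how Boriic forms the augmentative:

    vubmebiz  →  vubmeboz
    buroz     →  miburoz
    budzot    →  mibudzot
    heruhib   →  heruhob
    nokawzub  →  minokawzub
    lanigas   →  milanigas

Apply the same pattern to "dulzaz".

midulzaz

vubmebiz and buroz both end in -z yet inflect differently (vubmeboz, miburoz), so the final letter is not what conditions the rule; the last vowel is.
"dulzaz" has last vowel 'a'. The one such stem in the data (lanigas → milanigas) adds the prefix mi-, so the same rule applies.
So dulzaz → midulzaz.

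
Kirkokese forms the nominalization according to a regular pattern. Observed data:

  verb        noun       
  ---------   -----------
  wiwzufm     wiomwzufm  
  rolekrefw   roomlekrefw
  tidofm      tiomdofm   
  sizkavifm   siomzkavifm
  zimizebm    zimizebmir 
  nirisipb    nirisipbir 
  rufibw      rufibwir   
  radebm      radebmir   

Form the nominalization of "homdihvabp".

homdihvabpir

"homdihvabp" has second-to-last letter 'b'. The stems whose second-to-last letter is 'b' (zimizebm → zimizebmir, rufibw → rufibwir, radebm → radebmir) add -ir.
The other pattern: stems whose second-to-last letter is 'f' insert -om- after the first vowel.
So homdihvabp → homdihvabpir.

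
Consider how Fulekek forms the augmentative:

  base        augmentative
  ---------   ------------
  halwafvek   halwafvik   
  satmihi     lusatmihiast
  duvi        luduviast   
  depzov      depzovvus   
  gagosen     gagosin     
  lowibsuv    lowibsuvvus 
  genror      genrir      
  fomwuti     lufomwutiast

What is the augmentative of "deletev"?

deletevvus

depzov and genror both have last vowel 'o' yet inflect differently (depzovvus, genrir), so the last vowel is not what conditions the rule; the final letter is.
"deletev" ends in -v. The stems ending in -v (lowibsuv → lowibsuvvus, depzov → depzovvus) double the final consonant and add -us.
The other patterns: stems ending in -i add lu- … -ast around the stem; stems ending in -k, -n or -r change the last vowel to 'i'.
So deletev → deletevvus.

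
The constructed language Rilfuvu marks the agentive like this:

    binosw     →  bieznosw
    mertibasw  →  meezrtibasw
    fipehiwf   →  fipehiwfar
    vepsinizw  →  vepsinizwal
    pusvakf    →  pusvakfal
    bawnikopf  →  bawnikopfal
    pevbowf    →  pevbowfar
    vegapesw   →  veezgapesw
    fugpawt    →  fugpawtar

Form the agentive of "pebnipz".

pebnipzal

fipehiwf and bawnikopf both end in -f yet inflect differently (fipehiwfar, bawnikopfal), so the final letter is not what conditions the rule; the second-to-last letter is.
"pebnipz" has second-to-last letter 'p'. The one such stem in the data (bawnikopf → bawnikopfal) adds -al, so the same rule applies.
So pebnipz → pebnipzal.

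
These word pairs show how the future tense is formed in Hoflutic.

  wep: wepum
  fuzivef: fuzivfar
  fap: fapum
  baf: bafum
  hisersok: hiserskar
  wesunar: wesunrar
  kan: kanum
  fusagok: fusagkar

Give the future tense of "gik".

fuzivef and baf both end in -f yet inflect differently (fuzivfar, bafum), so the final letter is not what conditions the rule; the number of vowels is.
"gik" has 1 vowel. The stems with 1 vowel (baf → bafum, wep → wepum, kan → kanum) add -um.
The other pattern: stems with 3 vowels delete the last vowel and add -ar.
So gik → gikum.

gikum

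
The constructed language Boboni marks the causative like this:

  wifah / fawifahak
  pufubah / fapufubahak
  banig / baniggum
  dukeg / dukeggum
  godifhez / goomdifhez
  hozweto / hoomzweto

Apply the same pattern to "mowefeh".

famowefehak

dukeg and godifhez both have last vowel 'e' yet inflect differently (dukeggum, goomdifhez), so the last vowel is not what conditions the rule; the final letter is.
"mowefeh" ends in -h. The stems ending in -h (pufubah → fapufubahak, wifah → fawifahak) add fa- … -ak around the stem.
The other patterns: stems ending in -g double the final consonant and add -um; stems ending in -o or -z insert -om- after the first vowel.
So mowefeh → famowefehak.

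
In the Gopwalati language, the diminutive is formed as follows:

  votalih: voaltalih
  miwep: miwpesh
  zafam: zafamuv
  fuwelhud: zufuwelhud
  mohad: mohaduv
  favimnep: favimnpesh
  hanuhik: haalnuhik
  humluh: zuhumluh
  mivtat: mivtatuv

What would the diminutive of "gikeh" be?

"gikeh" has last vowel 'e'. The stems whose last vowel is 'e' (favimnep → favimnpesh, miwep → miwpesh) delete the last vowel and add -esh.
The other patterns: stems whose last vowel is 'a' add -uv; stems whose last vowel is 'u' add the prefix zu-; stems whose last vowel is 'i' insert -al- after the first vowel.
So gikeh → gikhesh.

gikhesh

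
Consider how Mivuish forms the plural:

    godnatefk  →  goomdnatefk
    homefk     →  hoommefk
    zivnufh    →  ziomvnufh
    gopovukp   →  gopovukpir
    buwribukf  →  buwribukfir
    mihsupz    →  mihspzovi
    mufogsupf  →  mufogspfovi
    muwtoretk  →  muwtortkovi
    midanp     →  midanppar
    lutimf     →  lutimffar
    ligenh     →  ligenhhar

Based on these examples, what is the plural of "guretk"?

buwribukf and mufogsupf both end in -f yet inflect differently (buwribukfir, mufogspfovi), so the final letter is not what conditions the rule; the second-to-last letter is.
"guretk" has second-to-last letter 't'. The one such stem in the data (muwtoretk → muwtortkovi) deletes the last vowel and adds -ovi (as do mihsupz, mufogsupf), so the same rule applies.
The other patterns: stems whose second-to-last letter is 'f' insert -om- after the first vowel; stems whose second-to-last letter is 'k' add -ir; stems whose second-to-last letter is 'm' or 'n' double the final consonant and add -ar.
So guretk → gurtkovi.

gurtkovi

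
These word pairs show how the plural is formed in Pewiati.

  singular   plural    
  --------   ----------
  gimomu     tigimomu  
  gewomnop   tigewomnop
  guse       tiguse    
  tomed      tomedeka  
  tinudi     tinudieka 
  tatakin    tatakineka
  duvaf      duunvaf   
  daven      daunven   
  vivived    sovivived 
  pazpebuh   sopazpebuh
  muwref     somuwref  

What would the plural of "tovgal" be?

tatakin and daven both end in -n yet inflect differently (tatakineka, daunven), so the final letter is not what conditions the rule; the first letter is.
"tovgal" begins with t-. The stems beginning with t- (tomed → tomedeka, tinudi → tinudieka, tatakin → tatakineka) add -eka.
The other patterns: stems beginning with g- add the prefix ti-; stems beginning with d- insert -un- after the first vowel; stems beginning with m-, p- or v- add the prefix so-.
So tovgal → tovgaleka.

tovgaleka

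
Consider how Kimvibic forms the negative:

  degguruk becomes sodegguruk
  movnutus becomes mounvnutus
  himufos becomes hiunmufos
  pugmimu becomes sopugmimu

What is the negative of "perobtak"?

soperobtak

movnutus and pugmimu both have last vowel 'u' yet inflect differently (mounvnutus, sopugmimu), so the last vowel is not what conditions the rule; the final letter is.
"perobtak" ends in -k. The one such stem in the data (degguruk → sodegguruk) adds the prefix so-, so the same rule applies.
The other pattern: stems ending in -s insert -un- after the first vowel.
So perobtak → soperobtak.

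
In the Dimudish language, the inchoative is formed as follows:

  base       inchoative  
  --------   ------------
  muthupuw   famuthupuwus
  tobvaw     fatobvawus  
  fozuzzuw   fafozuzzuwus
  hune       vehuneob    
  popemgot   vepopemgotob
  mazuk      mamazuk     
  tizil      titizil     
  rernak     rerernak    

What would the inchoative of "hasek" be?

"hasek" ends in -k. The stems ending in -k (mazuk → mamazuk, rernak → rerernak) repeat the first consonant+vowel as a prefix.
So hasek → hahasek.

hahasek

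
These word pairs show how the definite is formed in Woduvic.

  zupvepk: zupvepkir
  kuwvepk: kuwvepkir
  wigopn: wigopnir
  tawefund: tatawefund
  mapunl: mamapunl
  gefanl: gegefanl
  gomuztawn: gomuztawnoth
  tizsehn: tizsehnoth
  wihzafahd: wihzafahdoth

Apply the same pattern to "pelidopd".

wigopn and gomuztawn both end in -n yet inflect differently (wigopnir, gomuztawnoth), so the final letter is not what conditions the rule; the second-to-last letter is.
"pelidopd" has second-to-last letter 'p'. The stems whose second-to-last letter is 'p' (zupvepk → zupvepkir, kuwvepk → kuwvepkir, wigopn → wigopnir) add -ir.
The other patterns: stems whose second-to-last letter is 'n' repeat the first consonant+vowel as a prefix; stems whose second-to-last letter is 'h' or 'w' add -oth.
So pelidopd → pelidopdir.

pelidopdir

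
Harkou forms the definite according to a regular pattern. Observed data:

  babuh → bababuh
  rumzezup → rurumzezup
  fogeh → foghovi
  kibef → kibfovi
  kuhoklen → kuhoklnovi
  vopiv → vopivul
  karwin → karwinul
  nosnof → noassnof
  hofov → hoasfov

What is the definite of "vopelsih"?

babuh and fogeh both end in -h yet inflect differently (bababuh, foghovi), so the final letter is not what conditions the rule; the last vowel is.
"vopelsih" has last vowel 'i'. The stems whose last vowel is 'i' (vopiv → vopivul, karwin → karwinul) add -ul.
The other patterns: stems whose last vowel is 'u' repeat the first consonant+vowel as a prefix; stems whose last vowel is 'e' delete the last vowel and add -ovi; stems whose last vowel is 'o' insert -as- after the first vowel.
So vopelsih → vopelsihul.

vopelsihul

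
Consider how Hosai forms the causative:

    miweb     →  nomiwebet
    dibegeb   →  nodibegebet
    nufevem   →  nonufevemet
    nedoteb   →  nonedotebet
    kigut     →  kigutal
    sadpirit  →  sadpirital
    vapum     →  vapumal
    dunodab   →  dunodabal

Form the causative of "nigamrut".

nigamrutal

nufevem and vapum both end in -m yet inflect differently (nonufevemet, vapumal), so the final letter is not what conditions the rule; the last vowel is.
"nigamrut" has last vowel 'u'. The stems whose last vowel is 'u' (kigut → kigutal, vapum → vapumal) add -al.
The other pattern: stems whose last vowel is 'e' add no- … -et around the stem.
So nigamrut → nigamrutal.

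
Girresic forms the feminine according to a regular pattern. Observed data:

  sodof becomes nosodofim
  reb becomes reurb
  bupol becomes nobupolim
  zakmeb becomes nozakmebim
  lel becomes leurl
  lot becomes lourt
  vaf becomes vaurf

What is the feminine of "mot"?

sodof and vaf both end in -f yet inflect differently (nosodofim, vaurf), so the final letter is not what conditions the rule; the number of vowels is.
"mot" has 1 vowel. The stems with 1 vowel (lot → lourt, vaf → vaurf, reb → reurb) insert -ur- after the first vowel.
The other pattern: stems with 2 vowels add no- … -im around the stem.
So mot → mourt.

mourt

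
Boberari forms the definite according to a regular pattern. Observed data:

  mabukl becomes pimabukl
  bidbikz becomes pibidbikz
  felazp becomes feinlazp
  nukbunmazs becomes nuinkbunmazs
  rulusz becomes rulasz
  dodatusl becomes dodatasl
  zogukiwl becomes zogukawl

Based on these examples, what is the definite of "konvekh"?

pikonvekh

bidbikz and rulusz both end in -z yet inflect differently (pibidbikz, rulasz), so the final letter is not what conditions the rule; the second-to-last letter is.
"konvekh" has second-to-last letter 'k'. The stems whose second-to-last letter is 'k' (mabukl → pimabukl, bidbikz → pibidbikz) add the prefix pi-.
The other patterns: stems whose second-to-last letter is 'z' insert -in- after the first vowel; stems whose second-to-last letter is 's' or 'w' change the last vowel to 'a'.
So konvekh → pikonvekh.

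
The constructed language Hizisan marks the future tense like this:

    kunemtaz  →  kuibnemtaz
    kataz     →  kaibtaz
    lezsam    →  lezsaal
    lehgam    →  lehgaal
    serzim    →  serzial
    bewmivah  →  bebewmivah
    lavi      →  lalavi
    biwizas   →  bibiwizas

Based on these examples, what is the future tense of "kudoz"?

kunemtaz and lezsam both have last vowel 'a' yet inflect differently (kuibnemtaz, lezsaal), so the last vowel is not what conditions the rule; the final letter is.
"kudoz" ends in -z. The stems ending in -z (kunemtaz → kuibnemtaz, kataz → kaibtaz) insert -ib- after the first vowel.
So kudoz → kuibdoz.

kuibdoz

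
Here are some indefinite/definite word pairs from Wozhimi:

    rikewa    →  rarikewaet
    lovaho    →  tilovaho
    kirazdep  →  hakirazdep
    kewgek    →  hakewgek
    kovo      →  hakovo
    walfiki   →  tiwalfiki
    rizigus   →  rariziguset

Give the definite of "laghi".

"laghi" begins with l-. The one such stem in the data (lovaho → tilovaho) adds the prefix ti-, so the same rule applies.
So laghi → tilaghi.

tilaghi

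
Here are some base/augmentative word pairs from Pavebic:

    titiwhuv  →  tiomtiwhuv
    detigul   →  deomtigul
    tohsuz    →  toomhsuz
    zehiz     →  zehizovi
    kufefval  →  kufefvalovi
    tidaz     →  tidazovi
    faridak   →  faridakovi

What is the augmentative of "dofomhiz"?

tohsuz and zehiz both end in -z yet inflect differently (toomhsuz, zehizovi), so the final letter is not what conditions the rule; the last vowel is.
"dofomhiz" has last vowel 'i'. The one such stem in the data (zehiz → zehizovi) adds -ovi, so the same rule applies.
So dofomhiz → dofomhizovi.

dofomhizovi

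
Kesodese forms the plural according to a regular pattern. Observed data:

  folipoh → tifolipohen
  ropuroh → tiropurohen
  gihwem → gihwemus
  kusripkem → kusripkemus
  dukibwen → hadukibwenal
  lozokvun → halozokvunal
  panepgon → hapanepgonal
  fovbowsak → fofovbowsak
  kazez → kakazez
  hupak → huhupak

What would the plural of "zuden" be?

gihwem and dukibwen both have last vowel 'e' yet inflect differently (gihwemus, hadukibwenal), so the last vowel is not what conditions the rule; the final letter is.
"zuden" ends in -n. The stems ending in -n (dukibwen → hadukibwenal, lozokvun → halozokvunal, panepgon → hapanepgonal) add ha- … -al around the stem.
So zuden → hazudenal.

hazudenal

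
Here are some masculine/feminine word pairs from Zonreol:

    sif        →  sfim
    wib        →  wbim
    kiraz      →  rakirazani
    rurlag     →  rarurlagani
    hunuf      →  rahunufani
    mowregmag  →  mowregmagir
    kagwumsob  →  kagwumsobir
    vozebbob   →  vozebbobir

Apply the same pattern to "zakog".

razakogani

sif and hunuf both end in -f yet inflect differently (sfim, rahunufani), so the final letter is not what conditions the rule; the number of vowels is.
"zakog" has 2 vowels. The stems with 2 vowels (kiraz → rakirazani, rurlag → rarurlagani, hunuf → rahunufani) add ra- … -ani around the stem.
So zakog → razakogani.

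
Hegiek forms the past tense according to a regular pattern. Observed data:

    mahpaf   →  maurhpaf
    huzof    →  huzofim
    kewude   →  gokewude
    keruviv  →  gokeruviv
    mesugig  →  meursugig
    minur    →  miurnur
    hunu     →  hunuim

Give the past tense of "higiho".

"higiho" begins with h-. The stems beginning with h- (huzof → huzofim, hunu → hunuim) add -im.
So higiho → higihoim.

higihoim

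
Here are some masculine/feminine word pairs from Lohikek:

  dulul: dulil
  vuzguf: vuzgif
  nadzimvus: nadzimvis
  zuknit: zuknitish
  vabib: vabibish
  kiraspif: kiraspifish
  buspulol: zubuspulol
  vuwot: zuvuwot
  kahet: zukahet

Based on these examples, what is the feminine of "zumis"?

zumisish

vuzguf and kiraspif both end in -f yet inflect differently (vuzgif, kiraspifish), so the final letter is not what conditions the rule; the last vowel is.
"zumis" has last vowel 'i'. The stems whose last vowel is 'i' (zuknit → zuknitish, vabib → vabibish, kiraspif → kiraspifish) add -ish.
The other patterns: stems whose last vowel is 'u' change the last vowel to 'i'; stems whose last vowel is 'e' or 'o' add the prefix zu-.
So zumis → zumisish.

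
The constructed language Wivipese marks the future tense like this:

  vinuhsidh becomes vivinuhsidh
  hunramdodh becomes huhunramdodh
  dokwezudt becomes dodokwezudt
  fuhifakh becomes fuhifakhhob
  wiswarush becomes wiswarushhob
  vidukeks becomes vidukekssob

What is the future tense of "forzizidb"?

vinuhsidh and fuhifakh both end in -h yet inflect differently (vivinuhsidh, fuhifakhhob), so the final letter is not what conditions the rule; the second-to-last letter is.
"forzizidb" has second-to-last letter 'd'. The stems whose second-to-last letter is 'd' (vinuhsidh → vivinuhsidh, hunramdodh → huhunramdodh, dokwezudt → dodokwezudt) repeat the first consonant+vowel as a prefix.
So forzizidb → foforzizidb.

foforzizidb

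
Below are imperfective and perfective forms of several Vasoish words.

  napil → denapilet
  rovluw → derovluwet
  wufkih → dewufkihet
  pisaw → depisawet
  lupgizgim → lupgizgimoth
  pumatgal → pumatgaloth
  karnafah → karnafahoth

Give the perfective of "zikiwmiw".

"zikiwmiw" has 3 vowels. The stems with 3 vowels (lupgizgim → lupgizgimoth, pumatgal → pumatgaloth, karnafah → karnafahoth) add -oth.
The other pattern: stems with 2 vowels add de- … -et around the stem.
So zikiwmiw → zikiwmiwoth.

zikiwmiwoth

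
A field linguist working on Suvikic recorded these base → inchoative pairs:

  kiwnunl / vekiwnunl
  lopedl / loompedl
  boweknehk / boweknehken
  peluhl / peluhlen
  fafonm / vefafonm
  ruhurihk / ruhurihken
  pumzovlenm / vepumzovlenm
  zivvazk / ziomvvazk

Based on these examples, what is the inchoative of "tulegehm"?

tulegehmen

"tulegehm" has second-to-last letter 'h'. The stems whose second-to-last letter is 'h' (ruhurihk → ruhurihken, boweknehk → boweknehken, peluhl → peluhlen) add -en.
The other patterns: stems whose second-to-last letter is 'n' add the prefix ve-; stems whose second-to-last letter is 'd' or 'z' insert -om- after the first vowel.
So tulegehm → tulegehmen.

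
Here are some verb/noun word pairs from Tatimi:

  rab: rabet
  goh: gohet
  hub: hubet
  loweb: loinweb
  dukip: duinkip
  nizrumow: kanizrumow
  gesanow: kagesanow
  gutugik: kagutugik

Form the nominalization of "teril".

teinril

rab and loweb both end in -b yet inflect differently (rabet, loinweb), so the final letter is not what conditions the rule; the number of vowels is.
"teril" has 2 vowels. The stems with 2 vowels (loweb → loinweb, dukip → duinkip) insert -in- after the first vowel.
The other patterns: stems with 1 vowel add -et; stems with 3 vowels add the prefix ka-.
So teril → teinril.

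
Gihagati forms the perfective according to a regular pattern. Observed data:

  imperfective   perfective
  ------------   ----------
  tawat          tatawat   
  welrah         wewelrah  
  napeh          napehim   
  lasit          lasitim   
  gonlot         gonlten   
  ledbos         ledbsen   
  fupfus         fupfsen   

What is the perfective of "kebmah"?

kekebmah

welrah and napeh both end in -h yet inflect differently (wewelrah, napehim), so the final letter is not what conditions the rule; the last vowel is.
"kebmah" has last vowel 'a'. The stems whose last vowel is 'a' (tawat → tatawat, welrah → wewelrah) repeat the first consonant+vowel as a prefix.
So kebmah → kekebmah.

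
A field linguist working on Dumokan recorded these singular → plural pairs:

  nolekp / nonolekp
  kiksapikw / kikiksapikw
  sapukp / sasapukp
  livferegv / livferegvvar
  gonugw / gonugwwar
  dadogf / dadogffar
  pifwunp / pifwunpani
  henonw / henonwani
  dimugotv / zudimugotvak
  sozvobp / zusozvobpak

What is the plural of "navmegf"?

kiksapikw and gonugw both end in -w yet inflect differently (kikiksapikw, gonugwwar), so the final letter is not what conditions the rule; the second-to-last letter is.
"navmegf" has second-to-last letter 'g'. The stems whose second-to-last letter is 'g' (livferegv → livferegvvar, gonugw → gonugwwar, dadogf → dadogffar) double the final consonant and add -ar.
So navmegf → navmegffar.

navmegffar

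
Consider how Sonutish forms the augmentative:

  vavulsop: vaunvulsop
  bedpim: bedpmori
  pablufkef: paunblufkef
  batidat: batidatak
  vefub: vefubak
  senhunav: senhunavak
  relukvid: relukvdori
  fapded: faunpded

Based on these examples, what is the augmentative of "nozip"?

nozpori

relukvid and fapded both end in -d yet inflect differently (relukvdori, faunpded), so the final letter is not what conditions the rule; the last vowel is.
"nozip" has last vowel 'i'. The stems whose last vowel is 'i' (bedpim → bedpmori, relukvid → relukvdori) delete the last vowel and add -ori.
The other patterns: stems whose last vowel is 'a' or 'u' add -ak; stems whose last vowel is 'e' or 'o' insert -un- after the first vowel.
So nozip → nozpori.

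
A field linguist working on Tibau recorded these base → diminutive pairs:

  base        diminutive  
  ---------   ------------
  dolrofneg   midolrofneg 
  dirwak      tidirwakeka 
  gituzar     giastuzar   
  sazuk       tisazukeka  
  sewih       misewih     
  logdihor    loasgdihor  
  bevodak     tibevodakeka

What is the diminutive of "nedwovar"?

neasdwovar

gituzar and bevodak both have last vowel 'a' yet inflect differently (giastuzar, tibevodakeka), so the last vowel is not what conditions the rule; the final letter is.
"nedwovar" ends in -r. The stems ending in -r (gituzar → giastuzar, logdihor → loasgdihor) insert -as- after the first vowel.
So nedwovar → neasdwovar.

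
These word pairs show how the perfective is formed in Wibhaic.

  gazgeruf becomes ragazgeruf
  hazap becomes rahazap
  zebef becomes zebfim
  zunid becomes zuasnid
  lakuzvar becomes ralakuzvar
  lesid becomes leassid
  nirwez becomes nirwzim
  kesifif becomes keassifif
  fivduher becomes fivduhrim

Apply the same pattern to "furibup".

zebef and kesifif both end in -f yet inflect differently (zebfim, keassifif), so the final letter is not what conditions the rule; the last vowel is.
"furibup" has last vowel 'u'. The one such stem in the data (gazgeruf → ragazgeruf) adds the prefix ra-, so the same rule applies.
The other patterns: stems whose last vowel is 'e' delete the last vowel and add -im; stems whose last vowel is 'i' insert -as- after the first vowel.
So furibup → rafuribup.

rafuribup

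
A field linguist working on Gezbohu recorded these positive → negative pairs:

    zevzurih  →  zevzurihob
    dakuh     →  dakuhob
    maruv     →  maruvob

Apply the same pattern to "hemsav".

Every pair shown (zevzurih → zevzurihob, dakuh → dakuhob, maruv → maruvob) follows the same rule: add -ob.
So hemsav → hemsavob.

hemsavob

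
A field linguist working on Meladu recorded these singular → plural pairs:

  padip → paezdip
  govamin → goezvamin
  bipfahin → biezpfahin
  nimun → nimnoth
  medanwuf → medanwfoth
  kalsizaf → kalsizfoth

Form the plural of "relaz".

relzoth

"relaz" has last vowel 'a'. The one such stem in the data (kalsizaf → kalsizfoth) deletes the last vowel and adds -oth (as do nimun, medanwuf), so the same rule applies.
The other pattern: stems whose last vowel is 'i' insert -ez- after the first vowel.
So relaz → relzoth.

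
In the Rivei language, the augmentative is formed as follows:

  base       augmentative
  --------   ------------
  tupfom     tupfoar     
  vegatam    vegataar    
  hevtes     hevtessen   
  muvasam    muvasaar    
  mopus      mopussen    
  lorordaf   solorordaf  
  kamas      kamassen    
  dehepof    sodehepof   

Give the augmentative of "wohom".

"wohom" ends in -m. The stems ending in -m (tupfom → tupfoar, vegatam → vegataar, muvasam → muvasaar) drop the final letter and add -ar.
So wohom → wohoar.

wohoar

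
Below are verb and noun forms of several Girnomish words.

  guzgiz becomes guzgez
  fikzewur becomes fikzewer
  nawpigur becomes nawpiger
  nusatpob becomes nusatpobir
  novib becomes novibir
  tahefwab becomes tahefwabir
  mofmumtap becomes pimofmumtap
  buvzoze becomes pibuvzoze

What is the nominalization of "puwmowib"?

puwmowibir

guzgiz and novib both have last vowel 'i' yet inflect differently (guzgez, novibir), so the last vowel is not what conditions the rule; the final letter is.
"puwmowib" ends in -b. The stems ending in -b (nusatpob → nusatpobir, novib → novibir, tahefwab → tahefwabir) add -ir.
The other patterns: stems ending in -r or -z change the last vowel to 'e'; stems ending in -e or -p add the prefix pi-.
So puwmowib → puwmowibir.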